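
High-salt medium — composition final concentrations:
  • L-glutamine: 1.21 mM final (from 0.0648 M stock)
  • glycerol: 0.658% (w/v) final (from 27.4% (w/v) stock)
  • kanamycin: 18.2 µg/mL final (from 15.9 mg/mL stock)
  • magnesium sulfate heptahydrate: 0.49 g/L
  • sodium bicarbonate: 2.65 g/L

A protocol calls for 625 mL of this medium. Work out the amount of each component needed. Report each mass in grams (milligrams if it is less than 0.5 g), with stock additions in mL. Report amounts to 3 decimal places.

L-glutamine 11.671 mL; glycerol 15.009 mL; kanamycin 0.715 mL; magnesium sulfate heptahydrate 306.250 mg; sodium bicarbonate 1.656 g

Working volume: 625 mL = 0.625 L.
L-glutamine: C1V1 = C2V2 → 1.21 mM × 625 mL ÷ 64.8 mM = 11.671 mL
glycerol: dilute stock: 0.658% ÷ 27.4% × 625 mL = 15.009 mL
kanamycin: dilute stock: 18.2 µg/mL × 625 mL ÷ 15900 µg/mL = 0.715 mL
magnesium sulfate heptahydrate: 0.49 g/L × 0.625 L = 0.30625 g = 306.250 mg
sodium bicarbonate: 2.65 g/L × 0.625 L = 1.656 g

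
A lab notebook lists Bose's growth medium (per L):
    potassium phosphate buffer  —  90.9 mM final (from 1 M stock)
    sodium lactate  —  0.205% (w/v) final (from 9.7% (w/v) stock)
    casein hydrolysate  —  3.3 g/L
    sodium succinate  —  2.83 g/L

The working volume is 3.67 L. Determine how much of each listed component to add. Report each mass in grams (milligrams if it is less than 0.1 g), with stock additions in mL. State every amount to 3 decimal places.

potassium phosphate buffer 333.603 mL; sodium lactate 77.562 mL; casein hydrolysate 12.111 g; sodium succinate 10.386 g

Scale factor relative to 1 L: 3.67.
potassium phosphate buffer: dilute stock: 90.9 mM × 3670 mL ÷ 1000 mM = 333.603 mL
sodium lactate: V = C2·V2/C1 = 0.205% ÷ 9.7% × 3670 mL = 77.562 mL
casein hydrolysate: 3.3 g/L × 3.67 L = 12.111 g
sodium succinate: 2.83 g/L × 3.67 L = 10.386 g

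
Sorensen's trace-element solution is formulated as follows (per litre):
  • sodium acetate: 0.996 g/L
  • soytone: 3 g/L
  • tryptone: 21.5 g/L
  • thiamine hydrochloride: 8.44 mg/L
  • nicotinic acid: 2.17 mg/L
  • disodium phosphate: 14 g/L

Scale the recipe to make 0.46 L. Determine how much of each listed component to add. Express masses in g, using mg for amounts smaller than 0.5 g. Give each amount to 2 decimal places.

sodium acetate 458.16 mg; soytone 1.38 g; tryptone 9.89 g; thiamine hydrochloride 3.88 mg; nicotinic acid 1.00 mg; disodium phosphate 6.44 g

Working volume: 0.46 L.
sodium acetate: 0.996 g/L × 0.46 L = 0.45816 g = 458.16 mg
soytone: 3 g/L × 0.46 L = 1.38 g
tryptone: 21.5 g/L × 0.46 L = 9.89 g
thiamine hydrochloride: 8.44 mg/L × 0.46 L = 3.88 mg
nicotinic acid: 2.17 mg/L × 0.46 L = 1.00 mg
disodium phosphate: 14 g/L × 0.46 L = 6.44 g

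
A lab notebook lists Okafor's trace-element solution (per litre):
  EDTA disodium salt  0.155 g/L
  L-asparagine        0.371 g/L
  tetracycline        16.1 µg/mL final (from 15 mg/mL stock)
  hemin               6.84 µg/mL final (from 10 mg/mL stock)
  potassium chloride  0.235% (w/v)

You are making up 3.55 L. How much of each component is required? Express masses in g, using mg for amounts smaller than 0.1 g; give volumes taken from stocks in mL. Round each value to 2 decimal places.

EDTA disodium salt 0.55 g; L-asparagine 1.32 g; tetracycline 3.81 mL; hemin 2.43 mL; potassium chloride 8.34 g

Scale factor relative to 1 L: 3.55.
EDTA disodium salt: 0.155 g/L × 3.55 L = 0.55 g
L-asparagine: 0.371 g/L × 3.55 L = 1.32 g
tetracycline: dilute stock: 16.1 µg/mL × 3550 mL ÷ 15000 µg/mL = 3.81 mL
hemin: C1V1 = C2V2 → 6.84 µg/mL × 3550 mL ÷ 10000 µg/mL = 2.43 mL
potassium chloride: 0.235% w/v = 2.35 g/L → 2.35 × 3.55 L = 8.34 g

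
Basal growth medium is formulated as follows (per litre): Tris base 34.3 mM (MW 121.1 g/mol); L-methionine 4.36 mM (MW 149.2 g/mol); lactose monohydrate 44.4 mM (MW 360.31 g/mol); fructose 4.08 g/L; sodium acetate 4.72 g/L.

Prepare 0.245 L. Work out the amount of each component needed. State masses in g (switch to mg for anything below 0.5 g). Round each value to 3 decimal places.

Tris base 1.018 g; L-methionine 159.375 mg; lactose monohydrate 3.919 g; fructose 1.000 g; sodium acetate 1.156 g

Scale factor relative to 1 L: 0.245.
Tris base: 34.3 mmol/L × 121.1 g/mol × 0.245 L ÷ 1000 = 1.018 g
L-methionine: 4.36 mmol/L × 149.2 mg/mmol × 0.245 L = 159.375 mg
lactose monohydrate: 44.4 mmol/L × 360.31 g/mol × 0.245 L ÷ 1000 = 3.919 g
fructose: 4.08 g/L × 0.245 L = 1.000 g
sodium acetate: 4.72 g/L × 0.245 L = 1.156 g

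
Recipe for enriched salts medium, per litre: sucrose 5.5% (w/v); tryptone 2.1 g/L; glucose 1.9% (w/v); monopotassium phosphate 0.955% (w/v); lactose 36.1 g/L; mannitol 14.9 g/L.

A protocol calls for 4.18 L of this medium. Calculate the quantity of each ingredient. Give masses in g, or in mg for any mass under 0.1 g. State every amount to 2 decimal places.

Scale factor relative to 1 L: 4.18.
sucrose: 5.5% w/v = 55 g/L → 55 × 4.18 L = 229.90 g
tryptone: 2.1 g/L × 4.18 L = 8.78 g
glucose: 1.9 g per 100 mL × 4180 mL ÷ 100 = 79.42 g
monopotassium phosphate: 0.955% w/v = 9.55 g/L → 9.55 × 4.18 L = 39.92 g
lactose: 36.1 g/L × 4.18 L = 150.90 g
mannitol: 14.9 g/L × 4.18 L = 62.28 g

sucrose 229.90 g; tryptone 8.78 g; glucose 79.42 g; monopotassium phosphate 39.92 g; lactose 150.90 g; mannitol 62.28 g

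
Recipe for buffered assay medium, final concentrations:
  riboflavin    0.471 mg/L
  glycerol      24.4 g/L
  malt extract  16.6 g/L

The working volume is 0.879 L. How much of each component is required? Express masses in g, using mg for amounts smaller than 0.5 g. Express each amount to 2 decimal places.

Scale factor relative to 1 L: 0.879.
riboflavin: 0.471 mg/L × 0.879 L = 0.41 mg
glycerol: 24.4 g/L × 0.879 L = 21.45 g
malt extract: 16.6 g/L × 0.879 L = 14.59 g

riboflavin 0.41 mg; glycerol 21.45 g; malt extract 14.59 g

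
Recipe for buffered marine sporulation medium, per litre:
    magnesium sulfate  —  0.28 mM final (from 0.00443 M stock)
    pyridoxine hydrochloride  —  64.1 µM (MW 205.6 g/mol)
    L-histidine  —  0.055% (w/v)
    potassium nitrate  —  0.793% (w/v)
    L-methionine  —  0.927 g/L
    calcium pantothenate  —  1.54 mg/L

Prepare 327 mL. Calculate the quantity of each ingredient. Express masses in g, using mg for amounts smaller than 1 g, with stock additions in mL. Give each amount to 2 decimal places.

Target volume = 327 mL = 0.327 L.
magnesium sulfate: dilute stock: 0.28 mM × 327 mL ÷ 4.43 mM = 20.67 mL
pyridoxine hydrochloride: 64.1 µmol/L × 205.6 g/mol × 0.327 L ÷ 1000 = 4.31 mg
L-histidine: 0.055 g per 100 mL × 327 mL ÷ 100 = 0.17985 g = 179.85 mg
potassium nitrate: 0.793 g per 100 mL × 327 mL ÷ 100 = 2.59 g
L-methionine: 0.927 g/L × 0.327 L = 0.303129 g = 303.13 mg
calcium pantothenate: 1.54 mg/L × 0.327 L = 0.50 mg

magnesium sulfate 20.67 mL; pyridoxine hydrochloride 4.31 mg; L-histidine 179.85 mg; potassium nitrate 2.59 g; L-methionine 303.13 mg; calcium pantothenate 0.50 mg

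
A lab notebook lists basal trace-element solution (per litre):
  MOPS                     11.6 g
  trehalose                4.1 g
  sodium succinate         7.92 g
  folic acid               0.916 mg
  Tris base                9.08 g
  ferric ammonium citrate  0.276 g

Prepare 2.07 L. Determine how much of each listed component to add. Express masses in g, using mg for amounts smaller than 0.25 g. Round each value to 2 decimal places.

MOPS 24.01 g; trehalose 8.49 g; sodium succinate 16.39 g; folic acid 1.90 mg; Tris base 18.80 g; ferric ammonium citrate 0.57 g

Scale factor = 2070 mL / 1000 mL = 2.07.
MOPS: 11.6 g × (2070 mL / 1000 mL) = 24.01 g
trehalose: 4.1 g × (2070 mL / 1000 mL) = 8.49 g
sodium succinate: 7.92 g × (2070 mL / 1000 mL) = 16.39 g
folic acid: 0.916 mg × (2070 mL / 1000 mL) = 1.90 mg
Tris base: 9.08 g × (2070 mL / 1000 mL) = 18.80 g
ferric ammonium citrate: 0.276 g × (2070 mL / 1000 mL) = 0.57 g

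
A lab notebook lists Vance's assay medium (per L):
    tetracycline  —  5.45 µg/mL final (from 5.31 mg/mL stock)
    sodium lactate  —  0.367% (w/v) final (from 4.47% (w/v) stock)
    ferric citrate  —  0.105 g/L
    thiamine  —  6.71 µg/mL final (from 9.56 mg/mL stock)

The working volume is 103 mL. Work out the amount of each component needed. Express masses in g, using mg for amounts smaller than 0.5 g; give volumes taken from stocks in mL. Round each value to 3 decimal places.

tetracycline 0.106 mL; sodium lactate 8.457 mL; ferric citrate 10.815 mg; thiamine 0.072 mL

Working volume: 103 mL = 0.103 L.
tetracycline: C1V1 = C2V2 → 5.45 µg/mL × 103 mL ÷ 5310 µg/mL = 0.106 mL
sodium lactate: dilute stock: 0.367% ÷ 4.47% × 103 mL = 8.457 mL
ferric citrate: 0.105 g/L × 0.103 L = 0.010815 g = 10.815 mg
thiamine: C1V1 = C2V2 → 6.71 µg/mL × 103 mL ÷ 9560 µg/mL = 0.072 mL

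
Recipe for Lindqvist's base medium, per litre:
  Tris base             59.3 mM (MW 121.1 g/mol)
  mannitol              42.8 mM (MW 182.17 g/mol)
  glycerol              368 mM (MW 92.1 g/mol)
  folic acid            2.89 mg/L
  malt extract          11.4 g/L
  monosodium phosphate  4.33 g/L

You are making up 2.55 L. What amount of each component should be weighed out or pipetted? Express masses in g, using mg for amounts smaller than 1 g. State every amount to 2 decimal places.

Tris base 18.31 g; mannitol 19.88 g; glycerol 86.43 g; folic acid 7.37 mg; malt extract 29.07 g; monosodium phosphate 11.04 g

Working volume: 2.55 L.
Tris base: 59.3 mmol/L × 121.1 g/mol × 2.55 L ÷ 1000 = 18.31 g
mannitol: 42.8 mmol/L × 182.17 g/mol × 2.55 L ÷ 1000 = 19.88 g
glycerol: 368 mmol/L × 92.1 g/mol × 2.55 L ÷ 1000 = 86.43 g
folic acid: 2.89 mg/L × 2.55 L = 7.37 mg
malt extract: 11.4 g/L × 2.55 L = 29.07 g
monosodium phosphate: 4.33 g/L × 2.55 L = 11.04 g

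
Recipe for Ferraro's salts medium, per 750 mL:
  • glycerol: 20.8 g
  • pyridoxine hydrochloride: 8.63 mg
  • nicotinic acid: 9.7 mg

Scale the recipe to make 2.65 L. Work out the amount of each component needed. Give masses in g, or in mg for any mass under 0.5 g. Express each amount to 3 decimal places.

Ratio of target to recipe volume: 2650 / 750 = 3.53333.
glycerol: 20.8 g × (2650 mL / 750 mL) = 73.493 g
pyridoxine hydrochloride: 8.63 mg × (2650 mL / 750 mL) = 30.493 mg
nicotinic acid: 9.7 mg × (2650 mL / 750 mL) = 34.273 mg

glycerol 73.493 g; pyridoxine hydrochloride 30.493 mg; nicotinic acid 34.273 mg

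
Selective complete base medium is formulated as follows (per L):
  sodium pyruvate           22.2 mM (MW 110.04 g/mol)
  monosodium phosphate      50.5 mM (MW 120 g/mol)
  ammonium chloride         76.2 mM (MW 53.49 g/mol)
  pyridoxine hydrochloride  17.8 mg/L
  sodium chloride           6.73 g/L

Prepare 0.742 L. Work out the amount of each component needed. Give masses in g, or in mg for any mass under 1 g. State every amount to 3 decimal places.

Working volume: 0.742 L.
sodium pyruvate: 22.2 mmol/L × 110.04 g/mol × 0.742 L ÷ 1000 = 1.813 g
monosodium phosphate: 50.5 mmol/L × 120 g/mol × 0.742 L ÷ 1000 = 4.497 g
ammonium chloride: 76.2 mmol/L × 53.49 g/mol × 0.742 L ÷ 1000 = 3.024 g
pyridoxine hydrochloride: 17.8 mg/L × 0.742 L = 13.208 mg
sodium chloride: 6.73 g/L × 0.742 L = 4.994 g

sodium pyruvate 1.813 g; monosodium phosphate 4.497 g; ammonium chloride 3.024 g; pyridoxine hydrochloride 13.208 mg; sodium chloride 4.994 g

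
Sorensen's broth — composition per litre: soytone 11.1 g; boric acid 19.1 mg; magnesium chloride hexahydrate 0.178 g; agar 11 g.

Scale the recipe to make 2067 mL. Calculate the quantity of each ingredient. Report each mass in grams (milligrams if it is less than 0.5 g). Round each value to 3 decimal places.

Scale factor = 2067 mL / 1000 mL = 2.067.
soytone: 11.1 g × (2067 mL / 1000 mL) = 22.944 g
boric acid: 19.1 mg × (2067 mL / 1000 mL) = 39.480 mg
magnesium chloride hexahydrate: 0.178 g × (2067 mL / 1000 mL) = 0.367926 g = 367.926 mg
agar: 11 g × (2067 mL / 1000 mL) = 22.737 g

soytone 22.944 g; boric acid 39.480 mg; magnesium chloride hexahydrate 367.926 mg; agar 22.737 g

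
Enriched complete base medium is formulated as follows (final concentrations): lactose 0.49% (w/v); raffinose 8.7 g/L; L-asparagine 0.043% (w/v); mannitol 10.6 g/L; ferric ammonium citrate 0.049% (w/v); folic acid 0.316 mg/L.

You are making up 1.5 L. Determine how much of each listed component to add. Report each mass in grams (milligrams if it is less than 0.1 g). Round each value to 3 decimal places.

Scale factor relative to 1 L: 1.5.
lactose: 0.49% w/v = 4.9 g/L → 4.9 × 1.5 L = 7.350 g
raffinose: 8.7 g/L × 1.5 L = 13.050 g
L-asparagine: 0.043 g per 100 mL × 1500 mL ÷ 100 = 0.645 g
mannitol: 10.6 g/L × 1.5 L = 15.900 g
ferric ammonium citrate: 0.049 g per 100 mL × 1500 mL ÷ 100 = 0.735 g
folic acid: 0.316 mg/L × 1.5 L = 0.474 mg

lactose 7.350 g; raffinose 13.050 g; L-asparagine 0.645 g; mannitol 15.900 g; ferric ammonium citrate 0.735 g; folic acid 0.474 mg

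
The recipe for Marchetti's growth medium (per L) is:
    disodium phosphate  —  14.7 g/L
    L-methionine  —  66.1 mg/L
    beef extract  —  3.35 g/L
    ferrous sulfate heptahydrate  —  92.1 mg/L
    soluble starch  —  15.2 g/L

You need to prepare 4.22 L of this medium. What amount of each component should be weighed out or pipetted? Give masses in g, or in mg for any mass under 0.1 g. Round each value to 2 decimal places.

Scale factor relative to 1 L: 4.22.
disodium phosphate: 14.7 g/L × 4.22 L = 62.03 g
L-methionine: 66.1 mg/L × 4.22 L = 278.942 mg = 0.28 g
beef extract: 3.35 g/L × 4.22 L = 14.14 g
ferrous sulfate heptahydrate: 92.1 mg/L × 4.22 L = 388.662 mg = 0.39 g
soluble starch: 15.2 g/L × 4.22 L = 64.14 g

disodium phosphate 62.03 g; L-methionine 0.28 g; beef extract 14.14 g; ferrous sulfate heptahydrate 0.39 g; soluble starch 64.14 g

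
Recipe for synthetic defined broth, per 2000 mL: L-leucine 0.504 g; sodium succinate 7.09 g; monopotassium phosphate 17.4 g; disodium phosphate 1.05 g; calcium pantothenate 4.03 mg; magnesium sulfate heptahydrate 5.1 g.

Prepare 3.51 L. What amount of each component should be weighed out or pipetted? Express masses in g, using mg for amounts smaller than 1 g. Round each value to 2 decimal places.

Scale factor = 3510 mL / 2000 mL = 1.755.
L-leucine: 0.504 g × (3510 mL / 2000 mL) = 0.88452 g = 884.52 mg
sodium succinate: 7.09 g × (3510 mL / 2000 mL) = 12.44 g
monopotassium phosphate: 17.4 g × (3510 mL / 2000 mL) = 30.54 g
disodium phosphate: 1.05 g × (3510 mL / 2000 mL) = 1.84 g
calcium pantothenate: 4.03 mg × (3510 mL / 2000 mL) = 7.07 mg
magnesium sulfate heptahydrate: 5.1 g × (3510 mL / 2000 mL) = 8.95 g

L-leucine 884.52 mg; sodium succinate 12.44 g; monopotassium phosphate 30.54 g; disodium phosphate 1.84 g; calcium pantothenate 7.07 mg; magnesium sulfate heptahydrate 8.95 g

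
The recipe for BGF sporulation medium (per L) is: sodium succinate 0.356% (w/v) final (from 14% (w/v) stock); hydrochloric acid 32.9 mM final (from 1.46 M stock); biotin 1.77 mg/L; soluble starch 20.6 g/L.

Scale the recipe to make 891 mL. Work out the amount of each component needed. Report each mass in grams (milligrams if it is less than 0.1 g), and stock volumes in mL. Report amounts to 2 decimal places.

sodium succinate 22.66 mL; hydrochloric acid 20.08 mL; biotin 1.58 mg; soluble starch 18.35 g

Target volume = 891 mL = 0.891 L.
sodium succinate: dilute stock: 0.356% ÷ 14% × 891 mL = 22.66 mL
hydrochloric acid: C1V1 = C2V2 → 32.9 mM × 891 mL ÷ 1460 mM = 20.08 mL
biotin: 1.77 mg/L × 0.891 L = 1.58 mg
soluble starch: 20.6 g/L × 0.891 L = 18.35 g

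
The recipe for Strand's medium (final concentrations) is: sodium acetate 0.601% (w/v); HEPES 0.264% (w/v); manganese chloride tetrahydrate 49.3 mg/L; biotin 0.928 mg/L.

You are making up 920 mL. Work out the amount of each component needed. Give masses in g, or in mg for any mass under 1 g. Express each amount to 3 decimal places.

Scale factor relative to 1 L: 0.92.
sodium acetate: 0.601 g per 100 mL × 920 mL ÷ 100 = 5.529 g
HEPES: 0.264 g per 100 mL × 920 mL ÷ 100 = 2.429 g
manganese chloride tetrahydrate: 49.3 mg/L × 0.92 L = 45.356 mg
biotin: 0.928 mg/L × 0.92 L = 0.854 mg

sodium acetate 5.529 g; HEPES 2.429 g; manganese chloride tetrahydrate 45.356 mg; biotin 0.854 mg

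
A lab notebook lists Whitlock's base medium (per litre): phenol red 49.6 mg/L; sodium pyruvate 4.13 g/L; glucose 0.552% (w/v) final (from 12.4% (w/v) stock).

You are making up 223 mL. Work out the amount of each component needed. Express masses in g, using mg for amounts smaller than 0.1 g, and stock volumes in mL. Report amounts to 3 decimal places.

phenol red 11.061 mg; sodium pyruvate 0.921 g; glucose 9.927 mL

Working volume: 223 mL = 0.223 L.
phenol red: 49.6 mg/L × 0.223 L = 11.061 mg
sodium pyruvate: 4.13 g/L × 0.223 L = 0.921 g
glucose: dilute stock: 0.552% ÷ 12.4% × 223 mL = 9.927 mL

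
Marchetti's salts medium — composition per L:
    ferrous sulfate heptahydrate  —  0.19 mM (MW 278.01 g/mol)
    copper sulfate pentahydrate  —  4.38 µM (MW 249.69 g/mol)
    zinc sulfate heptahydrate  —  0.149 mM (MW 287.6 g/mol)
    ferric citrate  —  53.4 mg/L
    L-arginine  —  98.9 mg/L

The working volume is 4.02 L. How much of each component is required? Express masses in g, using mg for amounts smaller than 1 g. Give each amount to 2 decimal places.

ferrous sulfate heptahydrate 212.34 mg; copper sulfate pentahydrate 4.40 mg; zinc sulfate heptahydrate 172.27 mg; ferric citrate 214.67 mg; L-arginine 397.58 mg

Working volume: 4.02 L.
ferrous sulfate heptahydrate: 0.19 mmol/L × 278.01 mg/mmol × 4.02 L = 212.34 mg
copper sulfate pentahydrate: 4.38 µmol/L × 249.69 g/mol × 4.02 L ÷ 1000 = 4.40 mg
zinc sulfate heptahydrate: 0.149 mmol/L × 287.6 mg/mmol × 4.02 L = 172.27 mg
ferric citrate: 53.4 mg/L × 4.02 L = 214.67 mg
L-arginine: 98.9 mg/L × 4.02 L = 397.58 mg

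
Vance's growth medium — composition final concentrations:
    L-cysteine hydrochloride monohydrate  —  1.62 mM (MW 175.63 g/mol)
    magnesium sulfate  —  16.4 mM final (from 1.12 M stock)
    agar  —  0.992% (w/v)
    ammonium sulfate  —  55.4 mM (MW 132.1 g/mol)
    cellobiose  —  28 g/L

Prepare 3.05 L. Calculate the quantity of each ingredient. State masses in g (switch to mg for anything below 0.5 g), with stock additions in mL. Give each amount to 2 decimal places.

Working volume: 3.05 L.
L-cysteine hydrochloride monohydrate: 1.62 mmol/L × 175.63 g/mol × 3.05 L ÷ 1000 = 0.87 g
magnesium sulfate: V = C2·V2/C1 = 16.4 mM × 3050 mL ÷ 1120 mM = 44.66 mL
agar: 0.992% w/v = 9.92 g/L → 9.92 × 3.05 L = 30.26 g
ammonium sulfate: 55.4 mmol/L × 132.1 g/mol × 3.05 L ÷ 1000 = 22.32 g
cellobiose: 28 g/L × 3.05 L = 85.40 g

L-cysteine hydrochloride monohydrate 0.87 g; magnesium sulfate 44.66 mL; agar 30.26 g; ammonium sulfate 22.32 g; cellobiose 85.40 g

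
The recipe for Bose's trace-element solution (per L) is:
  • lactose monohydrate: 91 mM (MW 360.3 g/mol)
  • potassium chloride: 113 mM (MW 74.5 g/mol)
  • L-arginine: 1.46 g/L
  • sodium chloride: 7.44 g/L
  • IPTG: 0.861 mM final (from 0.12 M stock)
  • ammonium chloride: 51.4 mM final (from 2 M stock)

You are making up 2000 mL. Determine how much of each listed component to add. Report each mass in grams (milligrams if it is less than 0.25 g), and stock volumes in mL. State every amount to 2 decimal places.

lactose monohydrate 65.57 g; potassium chloride 16.84 g; L-arginine 2.92 g; sodium chloride 14.88 g; IPTG 14.35 mL; ammonium chloride 51.40 mL

Working volume: 2000 mL = 2 L.
lactose monohydrate: 91 mmol/L × 360.3 g/mol × 2 L ÷ 1000 = 65.57 g
potassium chloride: 113 mmol/L × 74.5 g/mol × 2 L ÷ 1000 = 16.84 g
L-arginine: 1.46 g/L × 2 L = 2.92 g
sodium chloride: 7.44 g/L × 2 L = 14.88 g
IPTG: dilute stock: 0.861 mM × 2000 mL ÷ 120 mM = 14.35 mL
ammonium chloride: C1V1 = C2V2 → 51.4 mM × 2000 mL ÷ 2000 mM = 51.40 mL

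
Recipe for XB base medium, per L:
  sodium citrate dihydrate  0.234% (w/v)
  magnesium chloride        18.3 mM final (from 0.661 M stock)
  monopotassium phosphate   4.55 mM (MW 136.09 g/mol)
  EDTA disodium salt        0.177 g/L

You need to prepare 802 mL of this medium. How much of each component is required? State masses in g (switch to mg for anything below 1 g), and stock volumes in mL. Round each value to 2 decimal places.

Scale factor relative to 1 L: 0.802.
sodium citrate dihydrate: 0.234 g per 100 mL × 802 mL ÷ 100 = 1.88 g
magnesium chloride: C1V1 = C2V2 → 18.3 mM × 802 mL ÷ 661 mM = 22.20 mL
monopotassium phosphate: 4.55 mmol/L × 136.09 mg/mmol × 0.802 L = 496.61 mg
EDTA disodium salt: 0.177 g/L × 0.802 L = 0.141954 g = 141.95 mg

sodium citrate dihydrate 1.88 g; magnesium chloride 22.20 mL; monopotassium phosphate 496.61 mg; EDTA disodium salt 141.95 mg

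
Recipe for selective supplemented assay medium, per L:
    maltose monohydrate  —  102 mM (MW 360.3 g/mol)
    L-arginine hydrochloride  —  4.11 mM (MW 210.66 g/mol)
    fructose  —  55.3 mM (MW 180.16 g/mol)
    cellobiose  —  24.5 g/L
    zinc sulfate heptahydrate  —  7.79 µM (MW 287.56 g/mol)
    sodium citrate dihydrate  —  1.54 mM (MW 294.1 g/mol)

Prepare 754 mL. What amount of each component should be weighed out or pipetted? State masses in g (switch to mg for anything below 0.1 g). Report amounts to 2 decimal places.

Target volume = 754 mL = 0.754 L.
maltose monohydrate: 102 mmol/L × 360.3 g/mol × 0.754 L ÷ 1000 = 27.71 g
L-arginine hydrochloride: 4.11 mmol/L × 210.66 g/mol × 0.754 L ÷ 1000 = 0.65 g
fructose: 55.3 mmol/L × 180.16 g/mol × 0.754 L ÷ 1000 = 7.51 g
cellobiose: 24.5 g/L × 0.754 L = 18.47 g
zinc sulfate heptahydrate: 7.79 µmol/L × 287.56 g/mol × 0.754 L ÷ 1000 = 1.69 mg
sodium citrate dihydrate: 1.54 mmol/L × 294.1 g/mol × 0.754 L ÷ 1000 = 0.34 g

maltose monohydrate 27.71 g; L-arginine hydrochloride 0.65 g; fructose 7.51 g; cellobiose 18.47 g; zinc sulfate heptahydrate 1.69 mg; sodium citrate dihydrate 0.34 g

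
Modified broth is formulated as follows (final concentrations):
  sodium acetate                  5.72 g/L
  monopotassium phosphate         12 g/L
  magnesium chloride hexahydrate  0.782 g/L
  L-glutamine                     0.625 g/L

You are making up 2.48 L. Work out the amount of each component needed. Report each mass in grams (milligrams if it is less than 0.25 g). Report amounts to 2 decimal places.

Working volume: 2.48 L.
sodium acetate: 5.72 g/L × 2.48 L = 14.19 g
monopotassium phosphate: 12 g/L × 2.48 L = 29.76 g
magnesium chloride hexahydrate: 0.782 g/L × 2.48 L = 1.94 g
L-glutamine: 0.625 g/L × 2.48 L = 1.55 g

sodium acetate 14.19 g; monopotassium phosphate 29.76 g; magnesium chloride hexahydrate 1.94 g; L-glutamine 1.55 g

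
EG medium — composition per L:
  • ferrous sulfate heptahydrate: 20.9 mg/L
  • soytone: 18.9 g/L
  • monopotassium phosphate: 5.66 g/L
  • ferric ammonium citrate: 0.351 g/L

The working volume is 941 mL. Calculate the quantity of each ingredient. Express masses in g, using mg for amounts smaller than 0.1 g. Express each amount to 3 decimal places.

ferrous sulfate heptahydrate 19.667 mg; soytone 17.785 g; monopotassium phosphate 5.326 g; ferric ammonium citrate 0.330 g

Working volume: 941 mL = 0.941 L.
ferrous sulfate heptahydrate: 20.9 mg/L × 0.941 L = 19.667 mg
soytone: 18.9 g/L × 0.941 L = 17.785 g
monopotassium phosphate: 5.66 g/L × 0.941 L = 5.326 g
ferric ammonium citrate: 0.351 g/L × 0.941 L = 0.330 g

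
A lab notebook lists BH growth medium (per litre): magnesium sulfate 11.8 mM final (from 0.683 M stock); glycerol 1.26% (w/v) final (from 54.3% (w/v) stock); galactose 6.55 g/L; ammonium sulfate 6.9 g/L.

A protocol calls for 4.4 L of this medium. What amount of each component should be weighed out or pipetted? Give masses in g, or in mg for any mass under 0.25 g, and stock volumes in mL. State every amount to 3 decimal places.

magnesium sulfate 76.018 mL; glycerol 102.099 mL; galactose 28.820 g; ammonium sulfate 30.360 g

Working volume: 4.4 L.
magnesium sulfate: C1V1 = C2V2 → 11.8 mM × 4400 mL ÷ 683 mM = 76.018 mL
glycerol: dilute stock: 1.26% ÷ 54.3% × 4400 mL = 102.099 mL
galactose: 6.55 g/L × 4.4 L = 28.820 g
ammonium sulfate: 6.9 g/L × 4.4 L = 30.360 g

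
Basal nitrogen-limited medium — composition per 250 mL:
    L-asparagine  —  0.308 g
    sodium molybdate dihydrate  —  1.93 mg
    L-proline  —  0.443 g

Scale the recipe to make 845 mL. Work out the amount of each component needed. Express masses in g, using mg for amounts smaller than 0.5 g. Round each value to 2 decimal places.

L-asparagine 1.04 g; sodium molybdate dihydrate 6.52 mg; L-proline 1.50 g

Ratio of target to recipe volume: 845 / 250 = 3.38.
L-asparagine: 0.308 g × (845 mL / 250 mL) = 1.04 g
sodium molybdate dihydrate: 1.93 mg × (845 mL / 250 mL) = 6.52 mg
L-proline: 0.443 g × (845 mL / 250 mL) = 1.50 g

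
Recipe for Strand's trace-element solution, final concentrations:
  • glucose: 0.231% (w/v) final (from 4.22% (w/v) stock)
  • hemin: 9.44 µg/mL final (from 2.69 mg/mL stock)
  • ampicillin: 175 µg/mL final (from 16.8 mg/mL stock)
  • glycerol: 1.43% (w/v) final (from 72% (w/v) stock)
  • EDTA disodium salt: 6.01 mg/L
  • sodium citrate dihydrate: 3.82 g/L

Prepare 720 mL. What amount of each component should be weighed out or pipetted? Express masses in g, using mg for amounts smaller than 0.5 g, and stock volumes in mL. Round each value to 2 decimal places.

glucose 39.41 mL; hemin 2.53 mL; ampicillin 7.50 mL; glycerol 14.30 mL; EDTA disodium salt 4.33 mg; sodium citrate dihydrate 2.75 g

Working volume: 720 mL = 0.72 L.
glucose: dilute stock: 0.231% ÷ 4.22% × 720 mL = 39.41 mL
hemin: dilute stock: 9.44 µg/mL × 720 mL ÷ 2690 µg/mL = 2.53 mL
ampicillin: C1V1 = C2V2 → 175 µg/mL × 720 mL ÷ 16800 µg/mL = 7.50 mL
glycerol: C1V1 = C2V2 → 1.43% ÷ 72% × 720 mL = 14.30 mL
EDTA disodium salt: 6.01 mg/L × 0.72 L = 4.33 mg
sodium citrate dihydrate: 3.82 g/L × 0.72 L = 2.75 g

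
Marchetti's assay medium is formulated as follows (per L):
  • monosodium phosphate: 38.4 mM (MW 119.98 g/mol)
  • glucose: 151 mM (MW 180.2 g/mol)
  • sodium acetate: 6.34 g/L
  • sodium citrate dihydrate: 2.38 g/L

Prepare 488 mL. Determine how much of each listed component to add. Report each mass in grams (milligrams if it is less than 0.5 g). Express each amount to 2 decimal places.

monosodium phosphate 2.25 g; glucose 13.28 g; sodium acetate 3.09 g; sodium citrate dihydrate 1.16 g

Scale factor relative to 1 L: 0.488.
monosodium phosphate: 38.4 mmol/L × 119.98 g/mol × 0.488 L ÷ 1000 = 2.25 g
glucose: 151 mmol/L × 180.2 g/mol × 0.488 L ÷ 1000 = 13.28 g
sodium acetate: 6.34 g/L × 0.488 L = 3.09 g
sodium citrate dihydrate: 2.38 g/L × 0.488 L = 1.16 g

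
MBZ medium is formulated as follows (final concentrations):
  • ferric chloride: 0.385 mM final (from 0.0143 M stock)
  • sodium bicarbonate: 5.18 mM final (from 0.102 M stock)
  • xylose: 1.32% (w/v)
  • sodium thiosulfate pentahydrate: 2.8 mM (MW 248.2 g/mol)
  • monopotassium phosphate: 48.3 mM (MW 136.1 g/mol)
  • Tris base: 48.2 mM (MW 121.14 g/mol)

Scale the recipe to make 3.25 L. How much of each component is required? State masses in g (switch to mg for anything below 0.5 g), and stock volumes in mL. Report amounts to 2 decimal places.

ferric chloride 87.50 mL; sodium bicarbonate 165.05 mL; xylose 42.90 g; sodium thiosulfate pentahydrate 2.26 g; monopotassium phosphate 21.36 g; Tris base 18.98 g

Scale factor relative to 1 L: 3.25.
ferric chloride: C1V1 = C2V2 → 0.385 mM × 3250 mL ÷ 14.3 mM = 87.50 mL
sodium bicarbonate: V = C2·V2/C1 = 5.18 mM × 3250 mL ÷ 102 mM = 165.05 mL
xylose: 1.32 g per 100 mL × 3250 mL ÷ 100 = 42.90 g
sodium thiosulfate pentahydrate: 2.8 mmol/L × 248.2 g/mol × 3.25 L ÷ 1000 = 2.26 g
monopotassium phosphate: 48.3 mmol/L × 136.1 g/mol × 3.25 L ÷ 1000 = 21.36 g
Tris base: 48.2 mmol/L × 121.14 g/mol × 3.25 L ÷ 1000 = 18.98 g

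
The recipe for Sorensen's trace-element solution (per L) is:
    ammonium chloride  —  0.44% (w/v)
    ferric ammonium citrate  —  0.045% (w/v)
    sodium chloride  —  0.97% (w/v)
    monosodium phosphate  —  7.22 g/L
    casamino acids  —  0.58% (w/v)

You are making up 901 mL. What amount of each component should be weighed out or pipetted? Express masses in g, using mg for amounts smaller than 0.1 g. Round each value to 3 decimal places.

Scale factor relative to 1 L: 0.901.
ammonium chloride: 0.44% w/v = 4.4 g/L → 4.4 × 0.901 L = 3.964 g
ferric ammonium citrate: 0.045 g per 100 mL × 901 mL ÷ 100 = 0.405 g
sodium chloride: 0.97 g per 100 mL × 901 mL ÷ 100 = 8.740 g
monosodium phosphate: 7.22 g/L × 0.901 L = 6.505 g
casamino acids: 0.58 g per 100 mL × 901 mL ÷ 100 = 5.226 g

ammonium chloride 3.964 g; ferric ammonium citrate 0.405 g; sodium chloride 8.740 g; monosodium phosphate 6.505 g; casamino acids 5.226 g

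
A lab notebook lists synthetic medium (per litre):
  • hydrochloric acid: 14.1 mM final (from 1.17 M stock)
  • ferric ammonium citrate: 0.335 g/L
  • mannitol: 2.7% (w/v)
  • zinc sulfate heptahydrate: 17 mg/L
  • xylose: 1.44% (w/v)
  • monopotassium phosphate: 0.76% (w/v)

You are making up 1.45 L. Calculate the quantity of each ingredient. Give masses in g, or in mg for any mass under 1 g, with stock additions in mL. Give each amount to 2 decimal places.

Scale factor relative to 1 L: 1.45.
hydrochloric acid: V = C2·V2/C1 = 14.1 mM × 1450 mL ÷ 1170 mM = 17.47 mL
ferric ammonium citrate: 0.335 g/L × 1.45 L = 0.48575 g = 485.75 mg
mannitol: 2.7% w/v = 27 g/L → 27 × 1.45 L = 39.15 g
zinc sulfate heptahydrate: 17 mg/L × 1.45 L = 24.65 mg
xylose: 1.44 g per 100 mL × 1450 mL ÷ 100 = 20.88 g
monopotassium phosphate: 0.76% w/v = 7.6 g/L → 7.6 × 1.45 L = 11.02 g

hydrochloric acid 17.47 mL; ferric ammonium citrate 485.75 mg; mannitol 39.15 g; zinc sulfate heptahydrate 24.65 mg; xylose 20.88 g; monopotassium phosphate 11.02 g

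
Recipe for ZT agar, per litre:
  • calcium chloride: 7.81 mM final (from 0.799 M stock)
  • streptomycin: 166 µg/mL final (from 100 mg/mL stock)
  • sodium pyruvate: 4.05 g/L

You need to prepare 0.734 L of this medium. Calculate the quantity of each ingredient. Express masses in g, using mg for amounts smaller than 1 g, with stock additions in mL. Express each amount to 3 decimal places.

Working volume: 0.734 L.
calcium chloride: V = C2·V2/C1 = 7.81 mM × 734 mL ÷ 799 mM = 7.175 mL
streptomycin: dilute stock: 166 µg/mL × 734 mL ÷ 100000 µg/mL = 1.218 mL
sodium pyruvate: 4.05 g/L × 0.734 L = 2.973 g

calcium chloride 7.175 mL; streptomycin 1.218 mL; sodium pyruvate 2.973 g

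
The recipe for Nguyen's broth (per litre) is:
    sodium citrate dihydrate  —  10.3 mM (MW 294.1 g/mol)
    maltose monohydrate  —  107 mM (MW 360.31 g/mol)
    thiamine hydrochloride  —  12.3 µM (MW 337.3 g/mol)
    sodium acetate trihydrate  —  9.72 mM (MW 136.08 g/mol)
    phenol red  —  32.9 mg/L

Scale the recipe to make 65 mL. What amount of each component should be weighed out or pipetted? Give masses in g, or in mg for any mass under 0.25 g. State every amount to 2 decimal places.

sodium citrate dihydrate 196.90 mg; maltose monohydrate 2.51 g; thiamine hydrochloride 0.27 mg; sodium acetate trihydrate 85.98 mg; phenol red 2.14 mg

Working volume: 65 mL = 0.065 L.
sodium citrate dihydrate: 10.3 mmol/L × 294.1 mg/mmol × 0.065 L = 196.90 mg
maltose monohydrate: 107 mmol/L × 360.31 g/mol × 0.065 L ÷ 1000 = 2.51 g
thiamine hydrochloride: 12.3 µmol/L × 337.3 g/mol × 0.065 L ÷ 1000 = 0.27 mg
sodium acetate trihydrate: 9.72 mmol/L × 136.08 mg/mmol × 0.065 L = 85.98 mg
phenol red: 32.9 mg/L × 0.065 L = 2.14 mg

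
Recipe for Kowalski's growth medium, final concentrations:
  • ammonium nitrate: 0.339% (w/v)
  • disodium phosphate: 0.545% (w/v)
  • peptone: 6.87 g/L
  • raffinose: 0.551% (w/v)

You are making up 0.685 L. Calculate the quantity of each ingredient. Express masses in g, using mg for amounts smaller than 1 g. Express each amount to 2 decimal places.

Scale factor relative to 1 L: 0.685.
ammonium nitrate: 0.339 g per 100 mL × 685 mL ÷ 100 = 2.32 g
disodium phosphate: 0.545 g per 100 mL × 685 mL ÷ 100 = 3.73 g
peptone: 6.87 g/L × 0.685 L = 4.71 g
raffinose: 0.551 g per 100 mL × 685 mL ÷ 100 = 3.77 g

ammonium nitrate 2.32 g; disodium phosphate 3.73 g; peptone 4.71 g; raffinose 3.77 g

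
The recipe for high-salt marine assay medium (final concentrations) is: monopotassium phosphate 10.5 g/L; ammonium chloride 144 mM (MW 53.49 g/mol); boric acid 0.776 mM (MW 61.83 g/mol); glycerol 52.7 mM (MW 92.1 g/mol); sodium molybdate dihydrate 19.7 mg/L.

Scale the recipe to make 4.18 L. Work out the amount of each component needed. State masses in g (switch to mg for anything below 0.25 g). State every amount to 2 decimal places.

monopotassium phosphate 43.89 g; ammonium chloride 32.20 g; boric acid 200.56 mg; glycerol 20.29 g; sodium molybdate dihydrate 82.35 mg

Working volume: 4.18 L.
monopotassium phosphate: 10.5 g/L × 4.18 L = 43.89 g
ammonium chloride: 144 mmol/L × 53.49 g/mol × 4.18 L ÷ 1000 = 32.20 g
boric acid: 0.776 mmol/L × 61.83 mg/mmol × 4.18 L = 200.56 mg
glycerol: 52.7 mmol/L × 92.1 g/mol × 4.18 L ÷ 1000 = 20.29 g
sodium molybdate dihydrate: 19.7 mg/L × 4.18 L = 82.35 mg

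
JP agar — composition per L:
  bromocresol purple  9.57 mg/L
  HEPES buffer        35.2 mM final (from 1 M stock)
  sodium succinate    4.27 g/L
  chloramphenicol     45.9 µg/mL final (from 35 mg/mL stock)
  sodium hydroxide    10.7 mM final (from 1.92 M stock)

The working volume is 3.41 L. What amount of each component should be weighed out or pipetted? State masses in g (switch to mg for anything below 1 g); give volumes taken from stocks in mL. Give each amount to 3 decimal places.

Scale factor relative to 1 L: 3.41.
bromocresol purple: 9.57 mg/L × 3.41 L = 32.634 mg
HEPES buffer: V = C2·V2/C1 = 35.2 mM × 3410 mL ÷ 1000 mM = 120.032 mL
sodium succinate: 4.27 g/L × 3.41 L = 14.561 g
chloramphenicol: dilute stock: 45.9 µg/mL × 3410 mL ÷ 35000 µg/mL = 4.472 mL
sodium hydroxide: C1V1 = C2V2 → 10.7 mM × 3410 mL ÷ 1920 mM = 19.004 mL

bromocresol purple 32.634 mg; HEPES buffer 120.032 mL; sodium succinate 14.561 g; chloramphenicol 4.472 mL; sodium hydroxide 19.004 mL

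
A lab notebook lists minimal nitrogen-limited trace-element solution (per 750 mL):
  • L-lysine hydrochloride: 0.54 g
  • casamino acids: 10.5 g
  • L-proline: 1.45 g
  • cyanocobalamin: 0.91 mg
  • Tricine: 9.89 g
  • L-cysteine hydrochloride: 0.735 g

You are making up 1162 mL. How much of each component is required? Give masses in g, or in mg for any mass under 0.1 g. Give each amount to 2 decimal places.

Ratio of target to recipe volume: 1162 / 750 = 1.54933.
L-lysine hydrochloride: 0.54 g × (1162 mL / 750 mL) = 0.84 g
casamino acids: 10.5 g × (1162 mL / 750 mL) = 16.27 g
L-proline: 1.45 g × (1162 mL / 750 mL) = 2.25 g
cyanocobalamin: 0.91 mg × (1162 mL / 750 mL) = 1.41 mg
Tricine: 9.89 g × (1162 mL / 750 mL) = 15.32 g
L-cysteine hydrochloride: 0.735 g × (1162 mL / 750 mL) = 1.14 g

L-lysine hydrochloride 0.84 g; casamino acids 16.27 g; L-proline 2.25 g; cyanocobalamin 1.41 mg; Tricine 15.32 g; L-cysteine hydrochloride 1.14 g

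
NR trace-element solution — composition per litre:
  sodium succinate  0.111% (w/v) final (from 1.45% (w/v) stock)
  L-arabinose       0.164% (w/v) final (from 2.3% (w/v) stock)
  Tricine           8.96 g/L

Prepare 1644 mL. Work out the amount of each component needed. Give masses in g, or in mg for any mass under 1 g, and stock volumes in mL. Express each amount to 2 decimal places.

Scale factor relative to 1 L: 1.644.
sodium succinate: C1V1 = C2V2 → 0.111% ÷ 1.45% × 1644 mL = 125.85 mL
L-arabinose: dilute stock: 0.164% ÷ 2.3% × 1644 mL = 117.22 mL
Tricine: 8.96 g/L × 1.644 L = 14.73 g

sodium succinate 125.85 mL; L-arabinose 117.22 mL; Tricine 14.73 g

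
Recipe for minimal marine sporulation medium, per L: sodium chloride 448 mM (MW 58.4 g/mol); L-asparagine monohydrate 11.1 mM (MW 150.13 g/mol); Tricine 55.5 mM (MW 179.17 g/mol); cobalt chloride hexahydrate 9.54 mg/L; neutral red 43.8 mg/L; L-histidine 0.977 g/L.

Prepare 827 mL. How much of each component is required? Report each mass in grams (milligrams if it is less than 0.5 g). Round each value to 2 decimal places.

sodium chloride 21.64 g; L-asparagine monohydrate 1.38 g; Tricine 8.22 g; cobalt chloride hexahydrate 7.89 mg; neutral red 36.22 mg; L-histidine 0.81 g

Scale factor relative to 1 L: 0.827.
sodium chloride: 448 mmol/L × 58.4 g/mol × 0.827 L ÷ 1000 = 21.64 g
L-asparagine monohydrate: 11.1 mmol/L × 150.13 g/mol × 0.827 L ÷ 1000 = 1.38 g
Tricine: 55.5 mmol/L × 179.17 g/mol × 0.827 L ÷ 1000 = 8.22 g
cobalt chloride hexahydrate: 9.54 mg/L × 0.827 L = 7.89 mg
neutral red: 43.8 mg/L × 0.827 L = 36.22 mg
L-histidine: 0.977 g/L × 0.827 L = 0.81 g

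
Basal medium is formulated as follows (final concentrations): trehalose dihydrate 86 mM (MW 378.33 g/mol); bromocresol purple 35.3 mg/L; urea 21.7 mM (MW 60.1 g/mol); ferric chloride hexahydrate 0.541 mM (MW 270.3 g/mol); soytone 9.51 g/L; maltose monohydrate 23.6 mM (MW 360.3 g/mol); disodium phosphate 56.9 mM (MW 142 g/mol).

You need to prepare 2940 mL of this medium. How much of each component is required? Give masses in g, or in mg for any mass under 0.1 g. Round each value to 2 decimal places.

trehalose dihydrate 95.66 g; bromocresol purple 0.10 g; urea 3.83 g; ferric chloride hexahydrate 0.43 g; soytone 27.96 g; maltose monohydrate 25.00 g; disodium phosphate 23.75 g

Target volume = 2940 mL = 2.94 L.
trehalose dihydrate: 86 mmol/L × 378.33 g/mol × 2.94 L ÷ 1000 = 95.66 g
bromocresol purple: 35.3 mg/L × 2.94 L = 103.782 mg = 0.10 g
urea: 21.7 mmol/L × 60.1 g/mol × 2.94 L ÷ 1000 = 3.83 g
ferric chloride hexahydrate: 0.541 mmol/L × 270.3 g/mol × 2.94 L ÷ 1000 = 0.43 g
soytone: 9.51 g/L × 2.94 L = 27.96 g
maltose monohydrate: 23.6 mmol/L × 360.3 g/mol × 2.94 L ÷ 1000 = 25.00 g
disodium phosphate: 56.9 mmol/L × 142 g/mol × 2.94 L ÷ 1000 = 23.75 g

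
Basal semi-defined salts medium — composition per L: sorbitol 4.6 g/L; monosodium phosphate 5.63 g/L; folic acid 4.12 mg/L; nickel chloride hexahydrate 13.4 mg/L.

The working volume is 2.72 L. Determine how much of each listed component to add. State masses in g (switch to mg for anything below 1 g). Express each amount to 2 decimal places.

Scale factor relative to 1 L: 2.72.
sorbitol: 4.6 g/L × 2.72 L = 12.51 g
monosodium phosphate: 5.63 g/L × 2.72 L = 15.31 g
folic acid: 4.12 mg/L × 2.72 L = 11.21 mg
nickel chloride hexahydrate: 13.4 mg/L × 2.72 L = 36.45 mg

sorbitol 12.51 g; monosodium phosphate 15.31 g; folic acid 11.21 mg; nickel chloride hexahydrate 36.45 mg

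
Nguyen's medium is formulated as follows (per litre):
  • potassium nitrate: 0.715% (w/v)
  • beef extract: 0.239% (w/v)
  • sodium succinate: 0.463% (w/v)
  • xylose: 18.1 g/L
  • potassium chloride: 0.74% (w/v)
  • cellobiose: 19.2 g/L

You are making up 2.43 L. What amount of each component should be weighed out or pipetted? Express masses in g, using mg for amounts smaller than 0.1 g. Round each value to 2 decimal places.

Working volume: 2.43 L.
potassium nitrate: 0.715% w/v = 7.15 g/L → 7.15 × 2.43 L = 17.37 g
beef extract: 0.239 g per 100 mL × 2430 mL ÷ 100 = 5.81 g
sodium succinate: 0.463% w/v = 4.63 g/L → 4.63 × 2.43 L = 11.25 g
xylose: 18.1 g/L × 2.43 L = 43.98 g
potassium chloride: 0.74 g per 100 mL × 2430 mL ÷ 100 = 17.98 g
cellobiose: 19.2 g/L × 2.43 L = 46.66 g

potassium nitrate 17.37 g; beef extract 5.81 g; sodium succinate 11.25 g; xylose 43.98 g; potassium chloride 17.98 g; cellobiose 46.66 g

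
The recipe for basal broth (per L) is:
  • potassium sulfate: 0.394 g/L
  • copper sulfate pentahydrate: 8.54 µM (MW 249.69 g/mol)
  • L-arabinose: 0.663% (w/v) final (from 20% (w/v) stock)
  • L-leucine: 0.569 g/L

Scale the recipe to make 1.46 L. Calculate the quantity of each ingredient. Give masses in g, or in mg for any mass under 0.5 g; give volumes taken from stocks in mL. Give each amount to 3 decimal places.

Working volume: 1.46 L.
potassium sulfate: 0.394 g/L × 1.46 L = 0.575 g
copper sulfate pentahydrate: 8.54 µmol/L × 249.69 g/mol × 1.46 L ÷ 1000 = 3.113 mg
L-arabinose: C1V1 = C2V2 → 0.663% ÷ 20% × 1460 mL = 48.399 mL
L-leucine: 0.569 g/L × 1.46 L = 0.831 g

potassium sulfate 0.575 g; copper sulfate pentahydrate 3.113 mg; L-arabinose 48.399 mL; L-leucine 0.831 g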